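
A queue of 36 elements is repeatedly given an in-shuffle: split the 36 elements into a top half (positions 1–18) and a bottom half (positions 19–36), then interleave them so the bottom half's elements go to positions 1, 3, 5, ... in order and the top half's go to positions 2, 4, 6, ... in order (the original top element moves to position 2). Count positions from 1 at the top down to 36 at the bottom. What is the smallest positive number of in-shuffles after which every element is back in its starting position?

36

The in-shuffle permutes the 36 positions with cycle lengths [36].
Every element is home exactly when every cycle has completed a whole number of laps, i.e. after lcm(36) = 36 in-shuffles.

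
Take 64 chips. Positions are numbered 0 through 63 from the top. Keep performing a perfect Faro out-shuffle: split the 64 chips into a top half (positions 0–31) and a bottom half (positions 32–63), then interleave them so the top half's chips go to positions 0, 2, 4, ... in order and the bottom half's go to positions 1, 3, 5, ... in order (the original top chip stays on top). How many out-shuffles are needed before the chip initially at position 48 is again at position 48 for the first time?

6

Follow position 48 under repeated out-shuffles:
48 → 33 → 3 → 6 → 12 → 24 → 48
It first returns after 6 out-shuffles.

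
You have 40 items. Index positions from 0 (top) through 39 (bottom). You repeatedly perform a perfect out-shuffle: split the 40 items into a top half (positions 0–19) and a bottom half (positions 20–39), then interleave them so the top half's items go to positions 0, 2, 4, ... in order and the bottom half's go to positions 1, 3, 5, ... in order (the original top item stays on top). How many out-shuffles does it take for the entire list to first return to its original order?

12

The out-shuffle permutes the 40 positions with cycle lengths [1, 1, 2, 12, 12, 12].
Every item is home exactly when every cycle has completed a whole number of laps, i.e. after lcm(1, 2, 12) = 12 out-shuffles.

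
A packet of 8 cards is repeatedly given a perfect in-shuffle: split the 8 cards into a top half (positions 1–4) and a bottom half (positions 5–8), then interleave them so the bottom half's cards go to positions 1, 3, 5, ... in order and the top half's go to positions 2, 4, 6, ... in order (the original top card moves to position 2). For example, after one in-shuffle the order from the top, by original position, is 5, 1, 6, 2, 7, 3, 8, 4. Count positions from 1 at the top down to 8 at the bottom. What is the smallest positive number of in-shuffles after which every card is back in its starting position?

The in-shuffle permutes the 8 positions with cycle lengths [2, 6].
Every card is home exactly when every cycle has completed a whole number of laps, i.e. after lcm(2, 6) = 6 in-shuffles.

6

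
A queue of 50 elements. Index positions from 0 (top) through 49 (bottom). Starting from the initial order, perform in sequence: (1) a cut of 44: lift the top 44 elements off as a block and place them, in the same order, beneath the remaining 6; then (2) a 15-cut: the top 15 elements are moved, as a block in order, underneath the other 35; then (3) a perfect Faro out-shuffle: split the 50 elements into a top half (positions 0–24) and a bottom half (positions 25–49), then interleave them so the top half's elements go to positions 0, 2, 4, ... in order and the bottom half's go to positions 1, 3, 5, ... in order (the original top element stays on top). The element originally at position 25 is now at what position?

32

Track the element from position 25 forward through each operation:
  after op 1 (cut 44): 25 → 31
  after op 2 (cut 15): 31 → 16
  after op 3 (out-shuffle): 16 → 32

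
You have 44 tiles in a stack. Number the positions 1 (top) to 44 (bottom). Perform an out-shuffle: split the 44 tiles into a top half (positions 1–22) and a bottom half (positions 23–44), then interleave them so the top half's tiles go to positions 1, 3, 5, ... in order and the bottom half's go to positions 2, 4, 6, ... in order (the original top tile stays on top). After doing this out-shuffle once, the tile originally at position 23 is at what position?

Track the tile's position through each out-shuffle:
23 → 2

2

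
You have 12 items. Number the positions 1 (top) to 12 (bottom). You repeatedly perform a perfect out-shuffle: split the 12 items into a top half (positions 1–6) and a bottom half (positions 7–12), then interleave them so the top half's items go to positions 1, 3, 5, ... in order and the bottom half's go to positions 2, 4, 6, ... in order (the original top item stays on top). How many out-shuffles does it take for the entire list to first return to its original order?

The out-shuffle permutes the 12 positions with cycle lengths [1, 1, 10].
Every item is home exactly when every cycle has completed a whole number of laps, i.e. after lcm(1, 10) = 10 out-shuffles.

10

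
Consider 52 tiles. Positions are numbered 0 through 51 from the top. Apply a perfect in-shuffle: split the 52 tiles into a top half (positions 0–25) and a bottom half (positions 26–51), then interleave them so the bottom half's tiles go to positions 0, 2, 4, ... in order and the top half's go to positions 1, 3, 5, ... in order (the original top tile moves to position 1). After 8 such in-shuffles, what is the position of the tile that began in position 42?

Track the tile's position through each in-shuffle:
42 → 32 → 12 → 25 → 51 → 50 → 48 → 44 → 36

36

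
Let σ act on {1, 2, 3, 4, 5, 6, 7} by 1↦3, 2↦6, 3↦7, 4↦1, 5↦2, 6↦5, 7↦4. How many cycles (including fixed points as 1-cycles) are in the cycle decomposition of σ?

Cycle decomposition: (1 3 7 4) (2 6 5).
2 cycles.

2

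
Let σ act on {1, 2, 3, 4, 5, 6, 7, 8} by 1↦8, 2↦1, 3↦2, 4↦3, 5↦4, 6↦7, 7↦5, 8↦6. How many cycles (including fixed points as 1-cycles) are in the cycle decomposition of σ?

Cycle decomposition: (1 8 6 7 5 4 3 2).
1 cycle.

1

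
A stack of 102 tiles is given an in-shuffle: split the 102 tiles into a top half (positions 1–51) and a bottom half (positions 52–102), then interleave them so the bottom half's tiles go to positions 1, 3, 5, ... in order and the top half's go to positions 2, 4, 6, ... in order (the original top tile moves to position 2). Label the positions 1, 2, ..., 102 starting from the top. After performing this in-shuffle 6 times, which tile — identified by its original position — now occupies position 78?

Work backwards from position 78, undoing one in-shuffle at a time:
78 ← 39 ← 71 ← 87 ← 95 ← 99 ← 101
So the tile now at position 78 started at position 101.

101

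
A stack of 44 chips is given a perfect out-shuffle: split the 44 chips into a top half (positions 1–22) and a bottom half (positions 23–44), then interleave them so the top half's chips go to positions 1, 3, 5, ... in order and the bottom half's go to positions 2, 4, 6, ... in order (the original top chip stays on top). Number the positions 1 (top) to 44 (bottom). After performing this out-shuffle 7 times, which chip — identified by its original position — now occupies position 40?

5

Work backwards from position 40, undoing one out-shuffle at a time:
40 ← 42 ← 43 ← 22 ← 33 ← 17 ← 9 ← 5
So the chip now at position 40 started at position 5.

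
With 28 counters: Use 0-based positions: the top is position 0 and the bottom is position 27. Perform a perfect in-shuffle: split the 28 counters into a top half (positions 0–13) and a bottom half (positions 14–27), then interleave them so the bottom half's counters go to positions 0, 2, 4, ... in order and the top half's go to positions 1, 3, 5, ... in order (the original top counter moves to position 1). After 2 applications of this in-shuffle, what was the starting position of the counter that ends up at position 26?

Work backwards from position 26, undoing one in-shuffle at a time:
26 ← 27 ← 13
So the counter now at position 26 started at position 13.

13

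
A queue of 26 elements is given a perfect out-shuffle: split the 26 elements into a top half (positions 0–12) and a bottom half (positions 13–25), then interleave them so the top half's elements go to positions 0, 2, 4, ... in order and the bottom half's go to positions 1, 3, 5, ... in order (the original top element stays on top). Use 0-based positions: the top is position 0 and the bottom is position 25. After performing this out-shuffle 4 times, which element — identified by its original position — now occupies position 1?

Work backwards from position 1, undoing one out-shuffle at a time:
1 ← 13 ← 19 ← 22 ← 11
So the element now at position 1 started at position 11.

11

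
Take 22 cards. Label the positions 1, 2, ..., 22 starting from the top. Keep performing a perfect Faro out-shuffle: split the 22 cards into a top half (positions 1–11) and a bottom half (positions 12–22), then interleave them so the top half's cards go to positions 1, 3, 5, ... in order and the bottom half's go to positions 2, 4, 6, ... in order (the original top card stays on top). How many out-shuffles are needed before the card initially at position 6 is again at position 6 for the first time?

6

Follow position 6 under repeated out-shuffles:
6 → 11 → 21 → 20 → 18 → 14 → 6
It first returns after 6 out-shuffles.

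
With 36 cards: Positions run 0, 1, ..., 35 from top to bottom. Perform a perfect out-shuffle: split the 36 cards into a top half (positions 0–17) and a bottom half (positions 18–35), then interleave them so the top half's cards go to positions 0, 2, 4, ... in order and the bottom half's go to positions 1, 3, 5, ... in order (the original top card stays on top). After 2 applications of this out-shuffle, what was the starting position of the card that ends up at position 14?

Work backwards from position 14, undoing one out-shuffle at a time:
14 ← 7 ← 21
So the card now at position 14 started at position 21.

21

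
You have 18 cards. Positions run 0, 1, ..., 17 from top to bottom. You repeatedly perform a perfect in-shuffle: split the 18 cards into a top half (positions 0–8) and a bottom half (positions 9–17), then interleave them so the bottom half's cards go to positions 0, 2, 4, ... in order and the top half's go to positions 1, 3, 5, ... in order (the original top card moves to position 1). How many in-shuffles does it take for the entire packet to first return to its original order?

18

The in-shuffle permutes the 18 positions with cycle lengths [18].
Every card is home exactly when every cycle has completed a whole number of laps, i.e. after lcm(18) = 18 in-shuffles.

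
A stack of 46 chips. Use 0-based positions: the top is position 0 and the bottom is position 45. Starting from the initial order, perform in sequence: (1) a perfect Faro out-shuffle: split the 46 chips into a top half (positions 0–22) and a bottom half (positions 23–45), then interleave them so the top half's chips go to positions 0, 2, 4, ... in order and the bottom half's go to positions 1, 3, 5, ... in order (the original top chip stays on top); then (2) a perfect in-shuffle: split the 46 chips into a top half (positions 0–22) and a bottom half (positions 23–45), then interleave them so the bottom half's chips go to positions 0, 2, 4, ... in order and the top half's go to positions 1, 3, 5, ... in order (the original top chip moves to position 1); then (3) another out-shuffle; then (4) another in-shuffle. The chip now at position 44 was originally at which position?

Undo the operations in reverse order, starting from position 44:
  undo op 4 (in-shuffle, from bottom half): 44 ← 45
  undo op 3 (out-shuffle, from bottom half): 45 ← 45
  undo op 2 (in-shuffle, from top half): 45 ← 22
  undo op 1 (out-shuffle, from top half): 22 ← 11
So the chip at position 44 came from original position 11.

11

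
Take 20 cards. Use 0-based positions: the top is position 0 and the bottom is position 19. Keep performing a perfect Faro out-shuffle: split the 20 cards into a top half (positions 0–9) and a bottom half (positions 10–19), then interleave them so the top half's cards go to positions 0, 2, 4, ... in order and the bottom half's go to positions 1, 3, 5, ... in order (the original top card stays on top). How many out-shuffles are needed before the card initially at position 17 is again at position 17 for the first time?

18

Follow position 17 under repeated out-shuffles:
17 → 15 → 11 → 3 → 6 → 12 → 5 → 10 → 1 → 2 → 4 → 8 → 16 → 13 → 7 → 14 → 9 → 18 → 17
It first returns after 18 out-shuffles.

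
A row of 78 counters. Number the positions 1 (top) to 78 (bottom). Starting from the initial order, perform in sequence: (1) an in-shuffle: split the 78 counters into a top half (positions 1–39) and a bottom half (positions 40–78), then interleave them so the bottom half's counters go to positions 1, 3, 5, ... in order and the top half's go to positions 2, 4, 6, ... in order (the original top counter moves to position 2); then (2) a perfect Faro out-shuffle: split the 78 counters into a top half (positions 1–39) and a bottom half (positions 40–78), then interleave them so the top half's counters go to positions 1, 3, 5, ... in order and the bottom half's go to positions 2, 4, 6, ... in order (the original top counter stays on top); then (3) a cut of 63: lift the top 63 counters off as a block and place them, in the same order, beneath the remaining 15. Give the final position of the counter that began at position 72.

67

Track the counter from position 72 forward through each operation:
  after op 1 (in-shuffle): 72 → 65
  after op 2 (out-shuffle): 65 → 52
  after op 3 (cut 63): 52 → 67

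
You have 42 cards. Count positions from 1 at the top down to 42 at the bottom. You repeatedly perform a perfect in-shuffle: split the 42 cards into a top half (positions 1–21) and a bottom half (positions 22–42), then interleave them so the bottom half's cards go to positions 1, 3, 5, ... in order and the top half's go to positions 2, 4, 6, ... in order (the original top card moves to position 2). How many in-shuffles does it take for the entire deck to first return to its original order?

14

The in-shuffle permutes the 42 positions with cycle lengths [14, 14, 14].
Every card is home exactly when every cycle has completed a whole number of laps, i.e. after lcm(14) = 14 in-shuffles.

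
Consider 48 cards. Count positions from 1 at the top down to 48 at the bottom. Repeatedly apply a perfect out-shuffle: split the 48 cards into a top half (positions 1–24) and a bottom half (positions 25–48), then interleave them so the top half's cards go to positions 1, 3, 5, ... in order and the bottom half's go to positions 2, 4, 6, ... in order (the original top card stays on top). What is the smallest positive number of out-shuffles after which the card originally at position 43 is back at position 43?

Follow position 43 under repeated out-shuffles:
43 → 38 → 28 → 8 → 15 → 29 → 10 → 19 → ... → 43 (length 23)
It first returns after 23 out-shuffles.

23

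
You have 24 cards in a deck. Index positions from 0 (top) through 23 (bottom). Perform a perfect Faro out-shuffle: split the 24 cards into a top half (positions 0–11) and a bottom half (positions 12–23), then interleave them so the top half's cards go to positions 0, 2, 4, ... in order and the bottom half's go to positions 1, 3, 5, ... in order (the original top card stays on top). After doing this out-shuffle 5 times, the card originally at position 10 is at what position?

21

Track the card's position through each out-shuffle:
10 → 20 → 17 → 11 → 22 → 21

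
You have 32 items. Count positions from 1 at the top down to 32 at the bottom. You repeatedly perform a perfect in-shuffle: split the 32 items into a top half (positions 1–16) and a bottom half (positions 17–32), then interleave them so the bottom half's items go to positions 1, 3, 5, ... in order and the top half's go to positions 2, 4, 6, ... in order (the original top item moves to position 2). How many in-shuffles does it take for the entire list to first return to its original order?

The in-shuffle permutes the 32 positions with cycle lengths [2, 10, 10, 10].
Every item is home exactly when every cycle has completed a whole number of laps, i.e. after lcm(2, 10) = 10 in-shuffles.

10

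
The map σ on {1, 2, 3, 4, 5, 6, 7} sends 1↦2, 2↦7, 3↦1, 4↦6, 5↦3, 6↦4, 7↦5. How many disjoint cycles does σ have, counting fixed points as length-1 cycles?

2

Cycle decomposition: (1 2 7 5 3) (4 6).
2 cycles.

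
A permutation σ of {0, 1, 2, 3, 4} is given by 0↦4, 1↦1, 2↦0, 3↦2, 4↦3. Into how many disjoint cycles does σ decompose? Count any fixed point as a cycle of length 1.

2

Cycle decomposition: (0 4 3 2) (1).
2 cycles.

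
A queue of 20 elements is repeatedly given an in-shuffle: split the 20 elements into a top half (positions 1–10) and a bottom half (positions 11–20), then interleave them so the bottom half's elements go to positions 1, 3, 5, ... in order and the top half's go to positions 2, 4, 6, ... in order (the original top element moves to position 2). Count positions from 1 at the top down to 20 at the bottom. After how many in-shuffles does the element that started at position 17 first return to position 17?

Follow position 17 under repeated in-shuffles:
17 → 13 → 5 → 10 → 20 → 19 → 17
It first returns after 6 in-shuffles.

6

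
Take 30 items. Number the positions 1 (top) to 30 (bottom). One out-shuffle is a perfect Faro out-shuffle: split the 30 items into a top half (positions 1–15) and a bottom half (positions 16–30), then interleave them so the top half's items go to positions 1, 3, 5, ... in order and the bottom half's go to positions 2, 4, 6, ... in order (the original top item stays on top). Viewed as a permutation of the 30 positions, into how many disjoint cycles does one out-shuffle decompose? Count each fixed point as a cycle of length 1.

Trace each unvisited position around until it returns:
(1) (2 3 5 9 17 4 ... len 28) (30)
3 cycles in total.

3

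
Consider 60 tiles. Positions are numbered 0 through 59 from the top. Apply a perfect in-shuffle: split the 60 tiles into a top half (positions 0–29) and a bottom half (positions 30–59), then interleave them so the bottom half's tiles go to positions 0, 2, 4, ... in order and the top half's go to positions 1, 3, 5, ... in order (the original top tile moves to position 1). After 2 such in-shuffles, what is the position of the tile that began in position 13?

55

Track the tile's position through each in-shuffle:
13 → 27 → 55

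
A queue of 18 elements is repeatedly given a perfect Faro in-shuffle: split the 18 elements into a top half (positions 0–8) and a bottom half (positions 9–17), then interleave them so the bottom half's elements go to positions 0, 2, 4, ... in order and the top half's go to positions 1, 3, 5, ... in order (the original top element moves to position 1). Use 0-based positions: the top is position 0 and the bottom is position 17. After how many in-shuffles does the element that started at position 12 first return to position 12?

Follow position 12 under repeated in-shuffles:
12 → 6 → 13 → 8 → 17 → 16 → 14 → 10 → 2 → 5 → 11 → 4 → 9 → 0 → 1 → 3 → 7 → 15 → 12
It first returns after 18 in-shuffles.

18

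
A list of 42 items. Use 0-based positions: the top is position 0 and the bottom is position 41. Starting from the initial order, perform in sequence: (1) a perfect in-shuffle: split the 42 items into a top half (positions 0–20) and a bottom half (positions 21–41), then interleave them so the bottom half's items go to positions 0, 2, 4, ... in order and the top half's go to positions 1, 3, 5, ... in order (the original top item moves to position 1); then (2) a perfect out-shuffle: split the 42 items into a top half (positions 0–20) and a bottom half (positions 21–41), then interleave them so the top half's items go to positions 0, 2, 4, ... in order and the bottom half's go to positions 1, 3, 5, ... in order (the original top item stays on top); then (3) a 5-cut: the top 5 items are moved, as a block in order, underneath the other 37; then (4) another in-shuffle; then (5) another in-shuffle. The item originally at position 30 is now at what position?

Track the item from position 30 forward through each operation:
  after op 1 (in-shuffle): 30 → 18
  after op 2 (out-shuffle): 18 → 36
  after op 3 (cut 5): 36 → 31
  after op 4 (in-shuffle): 31 → 20
  after op 5 (in-shuffle): 20 → 41

41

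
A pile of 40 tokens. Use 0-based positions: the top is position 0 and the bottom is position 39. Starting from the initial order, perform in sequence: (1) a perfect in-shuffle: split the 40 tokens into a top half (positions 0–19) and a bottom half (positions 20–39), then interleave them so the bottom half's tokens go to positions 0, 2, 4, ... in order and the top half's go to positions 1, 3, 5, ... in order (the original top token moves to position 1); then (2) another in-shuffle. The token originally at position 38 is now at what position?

Track the token from position 38 forward through each operation:
  after op 1 (in-shuffle): 38 → 36
  after op 2 (in-shuffle): 36 → 32

32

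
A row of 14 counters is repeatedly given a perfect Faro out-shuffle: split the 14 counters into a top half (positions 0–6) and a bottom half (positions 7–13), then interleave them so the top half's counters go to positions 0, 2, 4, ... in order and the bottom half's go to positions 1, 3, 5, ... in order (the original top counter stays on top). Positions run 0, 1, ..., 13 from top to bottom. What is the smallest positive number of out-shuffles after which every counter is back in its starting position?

The out-shuffle permutes the 14 positions with cycle lengths [1, 1, 12].
Every counter is home exactly when every cycle has completed a whole number of laps, i.e. after lcm(1, 12) = 12 out-shuffles.

12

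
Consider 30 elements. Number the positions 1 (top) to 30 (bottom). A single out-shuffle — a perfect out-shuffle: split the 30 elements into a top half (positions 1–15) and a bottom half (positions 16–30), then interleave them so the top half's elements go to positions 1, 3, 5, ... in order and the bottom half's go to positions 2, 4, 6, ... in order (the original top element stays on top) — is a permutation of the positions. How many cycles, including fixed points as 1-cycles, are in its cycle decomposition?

Trace each unvisited position around until it returns:
(1) (2 3 5 9 17 4 ... len 28) (30)
3 cycles in total.

3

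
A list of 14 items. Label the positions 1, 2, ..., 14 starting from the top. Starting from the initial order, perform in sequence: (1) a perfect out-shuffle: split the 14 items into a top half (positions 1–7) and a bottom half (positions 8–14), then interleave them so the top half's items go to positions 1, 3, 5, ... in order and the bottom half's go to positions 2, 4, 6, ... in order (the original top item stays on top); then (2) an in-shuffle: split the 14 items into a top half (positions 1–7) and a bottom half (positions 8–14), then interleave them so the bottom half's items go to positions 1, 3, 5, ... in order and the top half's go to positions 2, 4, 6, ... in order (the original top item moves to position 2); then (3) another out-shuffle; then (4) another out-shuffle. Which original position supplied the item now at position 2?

7

Undo the operations in reverse order, starting from position 2:
  undo op 4 (out-shuffle, from bottom half): 2 ← 8
  undo op 3 (out-shuffle, from bottom half): 8 ← 11
  undo op 2 (in-shuffle, from bottom half): 11 ← 13
  undo op 1 (out-shuffle, from top half): 13 ← 7
So the item at position 2 came from original position 7.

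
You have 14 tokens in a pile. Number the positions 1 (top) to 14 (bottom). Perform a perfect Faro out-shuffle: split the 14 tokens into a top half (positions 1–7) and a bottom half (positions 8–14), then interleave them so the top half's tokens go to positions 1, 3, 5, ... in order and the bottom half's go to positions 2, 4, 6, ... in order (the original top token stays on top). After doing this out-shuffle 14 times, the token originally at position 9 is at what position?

Track position through each out-shuffle: 9 → 4 → 7 → 13 → 12 → ... (continuing for 14 shuffles total) → 7.

7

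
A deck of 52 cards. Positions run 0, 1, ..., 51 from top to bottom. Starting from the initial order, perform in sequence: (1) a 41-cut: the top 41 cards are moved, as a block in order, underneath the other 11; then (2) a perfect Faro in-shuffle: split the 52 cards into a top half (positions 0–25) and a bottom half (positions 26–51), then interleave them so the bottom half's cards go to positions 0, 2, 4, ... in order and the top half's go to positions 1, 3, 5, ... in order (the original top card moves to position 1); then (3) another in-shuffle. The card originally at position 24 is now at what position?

Track the card from position 24 forward through each operation:
  after op 1 (cut 41): 24 → 35
  after op 2 (in-shuffle): 35 → 18
  after op 3 (in-shuffle): 18 → 37

37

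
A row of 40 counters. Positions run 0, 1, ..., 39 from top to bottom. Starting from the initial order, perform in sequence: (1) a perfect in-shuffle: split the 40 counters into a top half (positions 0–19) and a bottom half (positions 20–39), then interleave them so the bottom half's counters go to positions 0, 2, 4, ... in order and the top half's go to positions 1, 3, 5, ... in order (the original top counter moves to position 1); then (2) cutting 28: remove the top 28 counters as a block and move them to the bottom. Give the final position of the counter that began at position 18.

Track the counter from position 18 forward through each operation:
  after op 1 (in-shuffle): 18 → 37
  after op 2 (cut 28): 37 → 9

9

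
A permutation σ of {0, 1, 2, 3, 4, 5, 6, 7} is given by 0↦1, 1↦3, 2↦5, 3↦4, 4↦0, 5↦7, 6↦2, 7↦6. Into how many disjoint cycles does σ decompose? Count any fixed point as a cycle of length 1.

2

Cycle decomposition: (0 1 3 4) (2 5 7 6).
2 cycles.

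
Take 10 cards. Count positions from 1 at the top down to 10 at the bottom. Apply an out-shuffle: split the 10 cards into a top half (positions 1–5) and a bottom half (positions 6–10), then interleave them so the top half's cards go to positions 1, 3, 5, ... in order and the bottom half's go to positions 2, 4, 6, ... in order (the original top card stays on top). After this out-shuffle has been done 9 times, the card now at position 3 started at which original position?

8

Work backwards from position 3, undoing one out-shuffle at a time:
3 ← 2 ← 6 ← 8 ← 9 ← 5 ← 3 ← 2 ← 6 ← 8
So the card now at position 3 started at position 8.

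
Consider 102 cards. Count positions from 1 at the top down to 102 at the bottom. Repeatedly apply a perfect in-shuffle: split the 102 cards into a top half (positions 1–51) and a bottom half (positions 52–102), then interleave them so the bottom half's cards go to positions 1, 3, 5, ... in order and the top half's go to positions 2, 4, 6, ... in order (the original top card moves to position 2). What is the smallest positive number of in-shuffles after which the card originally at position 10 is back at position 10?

51

Follow position 10 under repeated in-shuffles:
10 → 20 → 40 → 80 → 57 → 11 → 22 → 44 → ... → 10 (length 51)
It first returns after 51 in-shuffles.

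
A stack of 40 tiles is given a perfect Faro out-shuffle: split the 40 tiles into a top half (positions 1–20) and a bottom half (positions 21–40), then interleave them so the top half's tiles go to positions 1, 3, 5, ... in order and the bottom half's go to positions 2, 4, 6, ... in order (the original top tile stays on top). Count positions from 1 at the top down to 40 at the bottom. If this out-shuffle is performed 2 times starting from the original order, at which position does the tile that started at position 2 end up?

5

Track the tile's position through each out-shuffle:
2 → 3 → 5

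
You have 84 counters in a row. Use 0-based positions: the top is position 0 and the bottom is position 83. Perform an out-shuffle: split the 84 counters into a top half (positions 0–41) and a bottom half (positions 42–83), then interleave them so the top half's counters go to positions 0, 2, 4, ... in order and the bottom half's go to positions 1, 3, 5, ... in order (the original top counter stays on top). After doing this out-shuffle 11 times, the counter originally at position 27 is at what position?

18

Track the counter's position through each out-shuffle:
27 → 54 → 25 → 50 → 17 → 34 → 68 → 53 → 23 → 46 → 9 → 18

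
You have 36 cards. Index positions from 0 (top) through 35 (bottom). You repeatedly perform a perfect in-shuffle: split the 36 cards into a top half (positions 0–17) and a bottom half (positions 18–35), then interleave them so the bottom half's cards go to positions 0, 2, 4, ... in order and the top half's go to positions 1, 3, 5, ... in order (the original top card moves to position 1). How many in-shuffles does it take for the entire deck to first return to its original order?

36

The in-shuffle permutes the 36 positions with cycle lengths [36].
Every card is home exactly when every cycle has completed a whole number of laps, i.e. after lcm(36) = 36 in-shuffles.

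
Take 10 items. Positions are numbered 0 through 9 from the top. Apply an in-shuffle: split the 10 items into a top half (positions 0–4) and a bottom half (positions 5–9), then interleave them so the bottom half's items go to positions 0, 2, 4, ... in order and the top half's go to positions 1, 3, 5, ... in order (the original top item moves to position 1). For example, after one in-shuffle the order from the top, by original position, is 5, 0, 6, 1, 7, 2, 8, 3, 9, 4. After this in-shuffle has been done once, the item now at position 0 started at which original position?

5

Work backwards from position 0, undoing one in-shuffle at a time:
0 ← 5
So the item now at position 0 started at position 5.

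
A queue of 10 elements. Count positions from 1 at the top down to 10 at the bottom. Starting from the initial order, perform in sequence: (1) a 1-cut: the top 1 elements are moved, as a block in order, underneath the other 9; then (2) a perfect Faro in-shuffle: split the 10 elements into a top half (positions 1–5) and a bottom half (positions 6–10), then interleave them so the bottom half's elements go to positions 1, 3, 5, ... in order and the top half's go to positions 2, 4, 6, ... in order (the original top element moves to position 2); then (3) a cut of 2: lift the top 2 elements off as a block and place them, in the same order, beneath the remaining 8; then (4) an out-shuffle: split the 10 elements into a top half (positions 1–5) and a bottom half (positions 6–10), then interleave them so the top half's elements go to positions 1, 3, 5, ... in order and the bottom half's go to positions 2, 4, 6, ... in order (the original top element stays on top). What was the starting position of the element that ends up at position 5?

Undo the operations in reverse order, starting from position 5:
  undo op 4 (out-shuffle, from top half): 5 ← 3
  undo op 3 (cut 2): 3 ← 5
  undo op 2 (in-shuffle, from bottom half): 5 ← 8
  undo op 1 (cut 1): 8 ← 9
So the element at position 5 came from original position 9.

9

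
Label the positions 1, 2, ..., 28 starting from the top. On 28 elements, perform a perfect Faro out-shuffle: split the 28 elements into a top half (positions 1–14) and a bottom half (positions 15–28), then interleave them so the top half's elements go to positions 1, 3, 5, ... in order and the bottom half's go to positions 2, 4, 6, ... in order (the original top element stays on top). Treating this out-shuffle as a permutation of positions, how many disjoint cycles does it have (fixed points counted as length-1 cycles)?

Trace each unvisited position around until it returns:
(1) (2 3 5 9 17 6 ... len 18) (4 7 13 25 22 16) (10 19) (28)
5 cycles in total.

5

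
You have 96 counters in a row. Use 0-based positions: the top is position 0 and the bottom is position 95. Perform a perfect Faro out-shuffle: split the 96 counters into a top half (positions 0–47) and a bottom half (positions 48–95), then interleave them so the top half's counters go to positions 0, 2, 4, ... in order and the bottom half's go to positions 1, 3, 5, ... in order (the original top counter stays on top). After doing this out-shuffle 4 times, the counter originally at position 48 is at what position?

8

Track the counter's position through each out-shuffle:
48 → 1 → 2 → 4 → 8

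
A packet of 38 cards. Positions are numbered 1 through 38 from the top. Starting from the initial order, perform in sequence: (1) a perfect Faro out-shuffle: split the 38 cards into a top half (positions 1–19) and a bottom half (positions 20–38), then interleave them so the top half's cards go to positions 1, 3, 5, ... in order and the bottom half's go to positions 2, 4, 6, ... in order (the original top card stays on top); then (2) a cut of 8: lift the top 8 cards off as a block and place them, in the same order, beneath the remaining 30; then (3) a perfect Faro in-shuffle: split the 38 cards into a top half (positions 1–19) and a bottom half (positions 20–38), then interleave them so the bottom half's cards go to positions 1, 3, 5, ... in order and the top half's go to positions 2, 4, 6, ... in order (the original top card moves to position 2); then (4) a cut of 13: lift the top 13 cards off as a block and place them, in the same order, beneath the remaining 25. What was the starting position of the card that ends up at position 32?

Undo the operations in reverse order, starting from position 32:
  undo op 4 (cut 13): 32 ← 7
  undo op 3 (in-shuffle, from bottom half): 7 ← 23
  undo op 2 (cut 8): 23 ← 31
  undo op 1 (out-shuffle, from top half): 31 ← 16
So the card at position 32 came from original position 16.

16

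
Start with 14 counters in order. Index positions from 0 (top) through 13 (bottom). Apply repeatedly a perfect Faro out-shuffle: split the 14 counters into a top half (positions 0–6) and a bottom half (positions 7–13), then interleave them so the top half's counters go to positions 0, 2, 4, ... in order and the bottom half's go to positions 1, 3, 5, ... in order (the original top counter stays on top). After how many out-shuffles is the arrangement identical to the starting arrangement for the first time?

12

The out-shuffle permutes the 14 positions with cycle lengths [1, 1, 12].
Every counter is home exactly when every cycle has completed a whole number of laps, i.e. after lcm(1, 12) = 12 out-shuffles.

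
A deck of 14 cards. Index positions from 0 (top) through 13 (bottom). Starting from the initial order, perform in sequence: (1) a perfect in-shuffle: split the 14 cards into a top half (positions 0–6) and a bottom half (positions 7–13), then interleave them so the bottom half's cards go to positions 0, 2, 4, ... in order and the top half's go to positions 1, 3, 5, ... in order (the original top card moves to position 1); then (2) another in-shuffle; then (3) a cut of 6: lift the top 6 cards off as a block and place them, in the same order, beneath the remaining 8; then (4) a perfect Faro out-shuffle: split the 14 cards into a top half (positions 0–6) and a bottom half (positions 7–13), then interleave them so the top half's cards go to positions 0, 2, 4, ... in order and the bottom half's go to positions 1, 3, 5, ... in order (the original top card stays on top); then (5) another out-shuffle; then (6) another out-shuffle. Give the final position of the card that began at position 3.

Track the card from position 3 forward through each operation:
  after op 1 (in-shuffle): 3 → 7
  after op 2 (in-shuffle): 7 → 0
  after op 3 (cut 6): 0 → 8
  after op 4 (out-shuffle): 8 → 3
  after op 5 (out-shuffle): 3 → 6
  after op 6 (out-shuffle): 6 → 12

12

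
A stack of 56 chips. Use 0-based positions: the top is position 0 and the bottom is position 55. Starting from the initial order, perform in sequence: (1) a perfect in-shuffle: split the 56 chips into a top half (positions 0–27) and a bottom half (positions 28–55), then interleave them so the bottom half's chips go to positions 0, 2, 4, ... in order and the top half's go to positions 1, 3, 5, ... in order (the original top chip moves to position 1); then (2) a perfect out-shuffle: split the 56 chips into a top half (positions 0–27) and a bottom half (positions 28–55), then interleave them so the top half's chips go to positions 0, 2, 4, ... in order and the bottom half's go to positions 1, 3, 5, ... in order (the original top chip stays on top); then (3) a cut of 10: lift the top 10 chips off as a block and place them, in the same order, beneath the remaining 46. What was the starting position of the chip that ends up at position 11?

Undo the operations in reverse order, starting from position 11:
  undo op 3 (cut 10): 11 ← 21
  undo op 2 (out-shuffle, from bottom half): 21 ← 38
  undo op 1 (in-shuffle, from bottom half): 38 ← 47
So the chip at position 11 came from original position 47.

47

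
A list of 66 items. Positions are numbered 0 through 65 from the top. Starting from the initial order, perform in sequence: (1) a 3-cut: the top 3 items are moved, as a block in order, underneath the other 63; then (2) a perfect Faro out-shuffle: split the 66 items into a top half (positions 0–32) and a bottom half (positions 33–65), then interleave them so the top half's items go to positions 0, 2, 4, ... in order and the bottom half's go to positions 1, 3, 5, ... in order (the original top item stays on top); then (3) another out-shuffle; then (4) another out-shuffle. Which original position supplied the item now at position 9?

61

Undo the operations in reverse order, starting from position 9:
  undo op 4 (out-shuffle, from bottom half): 9 ← 37
  undo op 3 (out-shuffle, from bottom half): 37 ← 51
  undo op 2 (out-shuffle, from bottom half): 51 ← 58
  undo op 1 (cut 3): 58 ← 61
So the item at position 9 came from original position 61.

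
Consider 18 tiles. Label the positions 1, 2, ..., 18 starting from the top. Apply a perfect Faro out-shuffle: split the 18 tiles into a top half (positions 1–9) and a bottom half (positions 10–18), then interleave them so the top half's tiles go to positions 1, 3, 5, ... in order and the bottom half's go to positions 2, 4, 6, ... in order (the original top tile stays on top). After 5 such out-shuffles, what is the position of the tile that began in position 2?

16

Track the tile's position through each out-shuffle:
2 → 3 → 5 → 9 → 17 → 16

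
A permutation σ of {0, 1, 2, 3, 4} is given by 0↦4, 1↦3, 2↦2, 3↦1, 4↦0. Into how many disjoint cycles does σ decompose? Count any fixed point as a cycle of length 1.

Cycle decomposition: (0 4) (1 3) (2).
3 cycles.

3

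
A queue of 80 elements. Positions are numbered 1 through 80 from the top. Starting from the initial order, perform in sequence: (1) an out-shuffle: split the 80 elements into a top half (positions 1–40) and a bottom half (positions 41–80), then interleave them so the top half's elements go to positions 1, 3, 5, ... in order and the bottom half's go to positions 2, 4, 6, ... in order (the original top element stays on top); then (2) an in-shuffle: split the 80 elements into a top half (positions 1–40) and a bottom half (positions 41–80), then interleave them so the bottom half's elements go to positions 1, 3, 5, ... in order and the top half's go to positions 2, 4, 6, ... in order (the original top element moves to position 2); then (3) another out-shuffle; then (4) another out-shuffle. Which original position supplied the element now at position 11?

Undo the operations in reverse order, starting from position 11:
  undo op 4 (out-shuffle, from top half): 11 ← 6
  undo op 3 (out-shuffle, from bottom half): 6 ← 43
  undo op 2 (in-shuffle, from bottom half): 43 ← 62
  undo op 1 (out-shuffle, from bottom half): 62 ← 71
So the element at position 11 came from original position 71.

71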